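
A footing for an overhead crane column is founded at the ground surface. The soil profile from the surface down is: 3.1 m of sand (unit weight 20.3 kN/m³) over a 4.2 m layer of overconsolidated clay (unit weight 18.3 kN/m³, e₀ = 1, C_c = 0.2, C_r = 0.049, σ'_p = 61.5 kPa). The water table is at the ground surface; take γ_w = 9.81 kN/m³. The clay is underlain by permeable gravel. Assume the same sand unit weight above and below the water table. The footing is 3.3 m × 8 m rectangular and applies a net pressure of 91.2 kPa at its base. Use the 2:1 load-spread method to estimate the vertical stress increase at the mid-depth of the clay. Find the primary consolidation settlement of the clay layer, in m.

S_c ≈ 0.0372 m

Mid-depth of clay below the ground surface: z = 3.1 + 4.2/2 = 5.2 m.
Total vertical stress at mid-clay: σ_v = 20.3×3.1 + 18.3×2.1 = 101.36 kPa.
Pore pressure: u = 9.81×(5.2 − 0) = 51.012 kPa.
Initial effective stress: σ'_0 = σ_v − u = 101.36 − 51.012 = 50.348 kPa.
Stress increase at mid-clay by the 2:1 spreading method:
Δσ = qBL/((B+z)(L+z)) = 91.2×3.3×8/((3.3+5.2)(8+5.2)) = 21.459 kPa
Final effective stress: σ'_f = 50.348 + 21.459 = 71.807 kPa.
σ'_f = 71.807 > σ'_p = 61.5 kPa, so the stress path crosses the preconsolidation pressure — recompression up to σ'_p, then virgin compression beyond:
S_c = H/(1+e₀)·[C_r·log₁₀(σ'_p/σ'_0) + C_c·log₁₀(σ'_f/σ'_p)]
    = 4.2/2 × [0.049×log₁₀(61.5/50.348) + 0.2×log₁₀(71.807/61.5)]
    = 2.1 × [0.0042578 + 0.013458] = 0.0372 m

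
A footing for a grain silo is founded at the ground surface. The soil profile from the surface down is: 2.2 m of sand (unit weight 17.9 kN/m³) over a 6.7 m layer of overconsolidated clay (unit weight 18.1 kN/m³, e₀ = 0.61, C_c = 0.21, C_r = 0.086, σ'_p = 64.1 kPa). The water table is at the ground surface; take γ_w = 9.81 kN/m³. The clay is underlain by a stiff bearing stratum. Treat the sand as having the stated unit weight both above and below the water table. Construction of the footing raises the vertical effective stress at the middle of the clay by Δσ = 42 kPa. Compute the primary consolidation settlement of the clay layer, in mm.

S_c ≈ 171 mm

Mid-depth of clay below the ground surface: z = 2.2 + 6.7/2 = 5.55 m.
Total vertical stress at mid-clay: σ_v = 17.9×2.2 + 18.1×3.35 = 100.02 kPa.
Pore pressure: u = 9.81×(5.55 − 0) = 54.446 kPa.
Initial effective stress: σ'_0 = σ_v − u = 100.02 − 54.446 = 45.574 kPa.
Final effective stress: σ'_f = 45.574 + 42 = 87.574 kPa.
σ'_f = 87.574 > σ'_p = 64.1 kPa, so the stress path crosses the preconsolidation pressure — recompression up to σ'_p, then virgin compression beyond:
S_c = H/(1+e₀)·[C_r·log₁₀(σ'_p/σ'_0) + C_c·log₁₀(σ'_f/σ'_p)]
    = 6.7/1.61 × [0.086×log₁₀(64.1/45.574) + 0.21×log₁₀(87.574/64.1)]
    = 4.1615 × [0.01274 + 0.028459] = 0.1714 m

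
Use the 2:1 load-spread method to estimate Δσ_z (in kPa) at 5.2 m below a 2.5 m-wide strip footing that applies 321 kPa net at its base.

By the 2:1 method the load spreads at 1 horizontal : 2 vertical, so at depth z the loaded area has grown by z in each plan dimension:
Δσ = qB/(B+z) = 321×2.5/(2.5+5.2) = 104.22 kPa

Δσ_z ≈ 104 kPa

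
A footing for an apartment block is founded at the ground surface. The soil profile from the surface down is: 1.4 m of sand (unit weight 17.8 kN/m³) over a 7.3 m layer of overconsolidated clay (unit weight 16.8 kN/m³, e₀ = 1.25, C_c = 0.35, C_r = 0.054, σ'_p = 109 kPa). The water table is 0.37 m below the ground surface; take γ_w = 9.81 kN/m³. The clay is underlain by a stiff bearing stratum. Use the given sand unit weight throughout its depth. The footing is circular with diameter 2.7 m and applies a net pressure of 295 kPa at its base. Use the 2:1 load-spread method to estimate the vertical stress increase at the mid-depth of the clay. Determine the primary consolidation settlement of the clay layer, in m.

S_c ≈ 0.0483 m

Mid-depth of clay below the ground surface: z = 1.4 + 7.3/2 = 5.05 m.
Total vertical stress at mid-clay: σ_v = 17.8×1.4 + 16.8×3.65 = 86.24 kPa.
Pore pressure: u = 9.81×(5.05 − 0.37) = 45.911 kPa.
Initial effective stress: σ'_0 = σ_v − u = 86.24 − 45.911 = 40.329 kPa.
Stress increase at mid-clay by the 2:1 spreading method:
Δσ ≈ qD²/(D+z)² = 295×2.7²/(2.7+5.05)² = 35.805 kPa
Final effective stress: σ'_f = 40.329 + 35.805 = 76.134 kPa.
σ'_f = 76.134 ≤ σ'_p = 109 kPa, so the clay remains overconsolidated and only the recompression index applies:
S_c = C_r·H/(1+e₀)·log₁₀(σ'_f/σ'_0) = 0.054×7.3/2.25×log₁₀(76.134/40.329)
    = 0.1752 × 0.27596 = 0.04835 m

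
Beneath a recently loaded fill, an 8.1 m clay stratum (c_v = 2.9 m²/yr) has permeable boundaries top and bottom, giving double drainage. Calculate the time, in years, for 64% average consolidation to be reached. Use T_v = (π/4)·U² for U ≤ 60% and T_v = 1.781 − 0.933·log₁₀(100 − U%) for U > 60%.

t ≈ 1.86 years

Drainage path length: H_d = H/2 = 4.05 m (double drainage).
U > 60%: T_v = 1.781 − 0.933·log₁₀(100 − 64) = 0.32897.
t = T_v·H_d²/c_v = 0.32897×4.05²/2.9 = 1.861 years.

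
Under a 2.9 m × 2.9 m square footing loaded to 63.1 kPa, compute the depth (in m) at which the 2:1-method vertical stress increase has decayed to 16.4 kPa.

z ≈ 2.79 m

2:1 spreading — at depth z the loaded area has grown by z in each plan dimension:
qB²/(B+z)² = Δσ_z ⇒ z = B(√(q/Δσ_z) − 1) = 2.9×(√(63.1/16.4) − 1) = 2.788 m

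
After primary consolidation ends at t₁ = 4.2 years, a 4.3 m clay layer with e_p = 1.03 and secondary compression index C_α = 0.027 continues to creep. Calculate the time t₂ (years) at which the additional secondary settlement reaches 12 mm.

S_s = C_α·H/(1+e_p)·log₁₀(t₂/t₁) ⇒ log₁₀(t₂/t₁) = S_s·(1+e_p)/(C_α·H).
log₁₀(t₂/t₁) = 0.012 × (1+1.03) / (0.027×4.3) = 0.2098
t₂ = t₁ × 10^0.2098 = 4.2 × 1.621 = 6.809 years

t₂ ≈ 6.81 years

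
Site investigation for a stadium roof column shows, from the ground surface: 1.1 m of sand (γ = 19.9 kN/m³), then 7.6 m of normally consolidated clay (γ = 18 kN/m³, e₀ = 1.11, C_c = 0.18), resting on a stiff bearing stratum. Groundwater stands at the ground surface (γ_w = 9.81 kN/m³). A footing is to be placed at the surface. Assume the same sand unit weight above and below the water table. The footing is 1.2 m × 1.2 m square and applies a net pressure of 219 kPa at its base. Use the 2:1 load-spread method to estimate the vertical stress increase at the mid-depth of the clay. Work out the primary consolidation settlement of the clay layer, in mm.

S_c ≈ 51.5 mm

Mid-depth of clay below the ground surface: z = 1.1 + 7.6/2 = 4.9 m.
Total vertical stress at mid-clay: σ_v = 19.9×1.1 + 18×3.8 = 90.29 kPa.
Pore pressure: u = 9.81×(4.9 − 0) = 48.069 kPa.
Initial effective stress: σ'_0 = σ_v − u = 90.29 − 48.069 = 42.221 kPa.
Stress increase at mid-clay by the 2:1 spreading method:
Δσ = qBL/((B+z)(L+z)) = 219×1.2×1.2/((1.2+4.9)(1.2+4.9)) = 8.4751 kPa
Final effective stress: σ'_f = σ'_0 + Δσ = 42.221 + 8.4751 = 50.696 kPa.
Normally consolidated clay, so the full stress increment lies on the virgin compression line:
S_c = C_c·H/(1+e₀)·log₁₀(σ'_f/σ'_0) = 0.18×7.6/(1+1.11)×log₁₀(50.696/42.221)
    = 0.64834 × 0.079445 = 0.05151 m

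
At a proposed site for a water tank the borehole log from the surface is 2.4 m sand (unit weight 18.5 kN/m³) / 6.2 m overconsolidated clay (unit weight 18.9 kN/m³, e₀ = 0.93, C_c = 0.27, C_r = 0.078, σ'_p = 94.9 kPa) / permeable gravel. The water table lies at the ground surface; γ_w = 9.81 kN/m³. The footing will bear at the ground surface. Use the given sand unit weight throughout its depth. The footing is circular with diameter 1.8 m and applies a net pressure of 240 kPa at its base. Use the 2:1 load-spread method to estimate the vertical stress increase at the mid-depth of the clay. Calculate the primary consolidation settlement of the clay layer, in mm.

S_c ≈ 28.3 mm

Mid-depth of clay below the ground surface: z = 2.4 + 6.2/2 = 5.5 m.
Total vertical stress at mid-clay: σ_v = 18.5×2.4 + 18.9×3.1 = 102.99 kPa.
Pore pressure: u = 9.81×(5.5 − 0) = 53.955 kPa.
Initial effective stress: σ'_0 = σ_v − u = 102.99 − 53.955 = 49.035 kPa.
Stress increase at mid-clay by the 2:1 spreading method:
Δσ ≈ qD²/(D+z)² = 240×1.8²/(1.8+5.5)² = 14.592 kPa
Final effective stress: σ'_f = 49.035 + 14.592 = 63.627 kPa.
σ'_f = 63.627 ≤ σ'_p = 94.9 kPa, so the clay remains overconsolidated and only the recompression index applies:
S_c = C_r·H/(1+e₀)·log₁₀(σ'_f/σ'_0) = 0.078×6.2/1.93×log₁₀(63.627/49.035)
    = 0.25057 × 0.11314 = 0.02835 m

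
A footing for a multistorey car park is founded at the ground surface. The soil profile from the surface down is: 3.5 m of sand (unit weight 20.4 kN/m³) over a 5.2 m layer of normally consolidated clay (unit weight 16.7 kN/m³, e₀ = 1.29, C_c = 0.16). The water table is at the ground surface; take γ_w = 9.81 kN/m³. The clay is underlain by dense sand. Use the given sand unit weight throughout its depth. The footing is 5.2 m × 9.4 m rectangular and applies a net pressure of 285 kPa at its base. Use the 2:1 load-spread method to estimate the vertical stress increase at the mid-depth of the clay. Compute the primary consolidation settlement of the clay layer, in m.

S_c ≈ 0.141 m

Mid-depth of clay below the ground surface: z = 3.5 + 5.2/2 = 6.1 m.
Total vertical stress at mid-clay: σ_v = 20.4×3.5 + 16.7×2.6 = 114.82 kPa.
Pore pressure: u = 9.81×(6.1 − 0) = 59.841 kPa.
Initial effective stress: σ'_0 = σ_v − u = 114.82 − 59.841 = 54.979 kPa.
Stress increase at mid-clay by the 2:1 spreading method:
Δσ = qBL/((B+z)(L+z)) = 285×5.2×9.4/((5.2+6.1)(9.4+6.1)) = 79.536 kPa
Final effective stress: σ'_f = σ'_0 + Δσ = 54.979 + 79.536 = 134.51 kPa.
Normally consolidated clay, so the full stress increment lies on the virgin compression line:
S_c = C_c·H/(1+e₀)·log₁₀(σ'_f/σ'_0) = 0.16×5.2/(1+1.29)×log₁₀(134.51/54.979)
    = 0.36332 × 0.38856 = 0.1412 m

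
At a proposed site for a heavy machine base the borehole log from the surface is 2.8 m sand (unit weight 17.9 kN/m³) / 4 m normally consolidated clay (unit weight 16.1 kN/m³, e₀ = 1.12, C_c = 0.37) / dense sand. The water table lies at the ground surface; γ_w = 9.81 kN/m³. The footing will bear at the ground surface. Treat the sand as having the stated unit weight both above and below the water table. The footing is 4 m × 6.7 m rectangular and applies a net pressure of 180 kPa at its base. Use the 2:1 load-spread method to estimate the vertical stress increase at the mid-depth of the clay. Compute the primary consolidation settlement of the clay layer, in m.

Mid-depth of clay below the ground surface: z = 2.8 + 4/2 = 4.8 m.
Total vertical stress at mid-clay: σ_v = 17.9×2.8 + 16.1×2 = 82.32 kPa.
Pore pressure: u = 9.81×(4.8 − 0) = 47.088 kPa.
Initial effective stress: σ'_0 = σ_v − u = 82.32 − 47.088 = 35.232 kPa.
Stress increase at mid-clay by the 2:1 spreading method:
Δσ = qBL/((B+z)(L+z)) = 180×4×6.7/((4+4.8)(6.7+4.8)) = 47.668 kPa
Final effective stress: σ'_f = σ'_0 + Δσ = 35.232 + 47.668 = 82.9 kPa.
Normally consolidated clay, so the full stress increment lies on the virgin compression line:
S_c = C_c·H/(1+e₀)·log₁₀(σ'_f/σ'_0) = 0.37×4/(1+1.12)×log₁₀(82.9/35.232)
    = 0.69811 × 0.37162 = 0.2594 m

S_c ≈ 0.259 m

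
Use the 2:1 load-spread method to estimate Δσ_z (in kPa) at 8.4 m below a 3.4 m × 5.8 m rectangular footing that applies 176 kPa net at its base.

Δσ_z ≈ 20.7 kPa

By the 2:1 method the load spreads at 1 horizontal : 2 vertical, so at depth z the loaded area has grown by z in each plan dimension:
Δσ = qBL/((B+z)(L+z)) = 176×3.4×5.8/((3.4+8.4)(5.8+8.4)) = 20.713 kPa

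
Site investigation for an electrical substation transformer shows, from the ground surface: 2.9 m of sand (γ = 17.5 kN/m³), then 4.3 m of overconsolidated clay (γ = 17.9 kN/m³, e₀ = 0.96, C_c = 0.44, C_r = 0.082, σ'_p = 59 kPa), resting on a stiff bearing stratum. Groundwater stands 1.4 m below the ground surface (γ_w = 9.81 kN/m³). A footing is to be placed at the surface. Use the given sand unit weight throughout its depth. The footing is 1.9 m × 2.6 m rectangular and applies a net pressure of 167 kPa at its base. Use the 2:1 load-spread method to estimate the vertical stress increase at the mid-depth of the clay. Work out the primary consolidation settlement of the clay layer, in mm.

S_c ≈ 73.1 mm

Mid-depth of clay below the ground surface: z = 2.9 + 4.3/2 = 5.05 m.
Total vertical stress at mid-clay: σ_v = 17.5×2.9 + 17.9×2.15 = 89.235 kPa.
Pore pressure: u = 9.81×(5.05 − 1.4) = 35.806 kPa.
Initial effective stress: σ'_0 = σ_v − u = 89.235 − 35.806 = 53.429 kPa.
Stress increase at mid-clay by the 2:1 spreading method:
Δσ = qBL/((B+z)(L+z)) = 167×1.9×2.6/((1.9+5.05)(2.6+5.05)) = 15.517 kPa
Final effective stress: σ'_f = 53.429 + 15.517 = 68.946 kPa.
σ'_f = 68.946 > σ'_p = 59 kPa, so the stress path crosses the preconsolidation pressure — recompression up to σ'_p, then virgin compression beyond:
S_c = H/(1+e₀)·[C_r·log₁₀(σ'_p/σ'_0) + C_c·log₁₀(σ'_f/σ'_p)]
    = 4.3/1.96 × [0.082×log₁₀(59/53.429) + 0.44×log₁₀(68.946/59)]
    = 2.1939 × [0.0035321 + 0.029769] = 0.07306 m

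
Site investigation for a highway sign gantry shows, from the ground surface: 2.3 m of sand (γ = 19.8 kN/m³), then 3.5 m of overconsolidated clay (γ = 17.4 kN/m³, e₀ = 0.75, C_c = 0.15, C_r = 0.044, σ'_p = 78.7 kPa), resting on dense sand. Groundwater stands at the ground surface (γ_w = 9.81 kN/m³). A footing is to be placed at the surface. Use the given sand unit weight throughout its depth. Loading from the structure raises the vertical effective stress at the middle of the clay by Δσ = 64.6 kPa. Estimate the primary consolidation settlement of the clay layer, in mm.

Mid-depth of clay below the ground surface: z = 2.3 + 3.5/2 = 4.05 m.
Total vertical stress at mid-clay: σ_v = 19.8×2.3 + 17.4×1.75 = 75.99 kPa.
Pore pressure: u = 9.81×(4.05 − 0) = 39.73 kPa.
Initial effective stress: σ'_0 = σ_v − u = 75.99 − 39.73 = 36.26 kPa.
Final effective stress: σ'_f = 36.26 + 64.6 = 100.86 kPa.
σ'_f = 100.86 > σ'_p = 78.7 kPa, so the stress path crosses the preconsolidation pressure — recompression up to σ'_p, then virgin compression beyond:
S_c = H/(1+e₀)·[C_r·log₁₀(σ'_p/σ'_0) + C_c·log₁₀(σ'_f/σ'_p)]
    = 3.5/1.75 × [0.044×log₁₀(78.7/36.26) + 0.15×log₁₀(100.86/78.7)]
    = 2 × [0.014808 + 0.016162] = 0.06194 m

S_c ≈ 61.9 mm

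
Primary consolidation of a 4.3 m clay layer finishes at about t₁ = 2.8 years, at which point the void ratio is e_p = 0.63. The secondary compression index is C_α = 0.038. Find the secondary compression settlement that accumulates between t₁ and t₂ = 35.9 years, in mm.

Secondary compression: S_s = C_α·H/(1+e_p)·log₁₀(t₂/t₁)
S_s = 0.038×4.3/(1+0.63)×log₁₀(35.9/2.8)
    = 0.1002 × 1.108 = 0.1111 m

S_s ≈ 111 mm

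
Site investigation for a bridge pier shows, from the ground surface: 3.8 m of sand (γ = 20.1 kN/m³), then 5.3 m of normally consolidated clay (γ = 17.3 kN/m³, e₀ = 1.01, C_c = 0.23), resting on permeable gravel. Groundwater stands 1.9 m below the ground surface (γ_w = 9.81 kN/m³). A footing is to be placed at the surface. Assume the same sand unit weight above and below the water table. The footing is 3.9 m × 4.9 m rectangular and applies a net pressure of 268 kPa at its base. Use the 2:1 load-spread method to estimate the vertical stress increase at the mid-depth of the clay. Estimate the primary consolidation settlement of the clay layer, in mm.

S_c ≈ 117 mm

Mid-depth of clay below the ground surface: z = 3.8 + 5.3/2 = 6.45 m.
Total vertical stress at mid-clay: σ_v = 20.1×3.8 + 17.3×2.65 = 122.22 kPa.
Pore pressure: u = 9.81×(6.45 − 1.9) = 44.636 kPa.
Initial effective stress: σ'_0 = σ_v − u = 122.22 − 44.636 = 77.584 kPa.
Stress increase at mid-clay by the 2:1 spreading method:
Δσ = qBL/((B+z)(L+z)) = 268×3.9×4.9/((3.9+6.45)(4.9+6.45)) = 43.597 kPa
Final effective stress: σ'_f = σ'_0 + Δσ = 77.584 + 43.597 = 121.18 kPa.
Normally consolidated clay, so the full stress increment lies on the virgin compression line:
S_c = C_c·H/(1+e₀)·log₁₀(σ'_f/σ'_0) = 0.23×5.3/(1+1.01)×log₁₀(121.18/77.584)
    = 0.60647 × 0.19366 = 0.1174 m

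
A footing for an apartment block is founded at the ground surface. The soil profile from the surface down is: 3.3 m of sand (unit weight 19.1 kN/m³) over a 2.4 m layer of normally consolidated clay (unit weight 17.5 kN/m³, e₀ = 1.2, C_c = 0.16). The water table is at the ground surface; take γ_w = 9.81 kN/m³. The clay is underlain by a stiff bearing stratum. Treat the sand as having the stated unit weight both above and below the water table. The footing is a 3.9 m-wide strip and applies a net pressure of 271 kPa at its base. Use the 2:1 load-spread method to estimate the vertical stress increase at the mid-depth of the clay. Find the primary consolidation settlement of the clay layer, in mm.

S_c ≈ 108 mm

Mid-depth of clay below the ground surface: z = 3.3 + 2.4/2 = 4.5 m.
Total vertical stress at mid-clay: σ_v = 19.1×3.3 + 17.5×1.2 = 84.03 kPa.
Pore pressure: u = 9.81×(4.5 − 0) = 44.145 kPa.
Initial effective stress: σ'_0 = σ_v − u = 84.03 − 44.145 = 39.885 kPa.
Stress increase at mid-clay by the 2:1 spreading method:
Δσ = qB/(B+z) = 271×3.9/(3.9+4.5) = 125.82 kPa
Final effective stress: σ'_f = σ'_0 + Δσ = 39.885 + 125.82 = 165.7 kPa.
Normally consolidated clay, so the full stress increment lies on the virgin compression line:
S_c = C_c·H/(1+e₀)·log₁₀(σ'_f/σ'_0) = 0.16×2.4/(1+1.2)×log₁₀(165.7/39.885)
    = 0.17455 × 0.61851 = 0.108 m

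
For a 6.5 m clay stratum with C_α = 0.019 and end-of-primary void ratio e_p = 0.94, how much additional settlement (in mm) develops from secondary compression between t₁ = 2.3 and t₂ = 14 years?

Secondary compression: S_s = C_α·H/(1+e_p)·log₁₀(t₂/t₁)
S_s = 0.019×6.5/(1+0.94)×log₁₀(14/2.3)
    = 0.06366 × 0.7844 = 0.04993 m

S_s ≈ 49.9 mm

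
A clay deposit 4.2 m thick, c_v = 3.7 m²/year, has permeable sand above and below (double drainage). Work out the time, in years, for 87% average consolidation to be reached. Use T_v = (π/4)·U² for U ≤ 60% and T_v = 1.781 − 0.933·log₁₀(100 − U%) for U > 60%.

Drainage path length: H_d = H/2 = 2.1 m (double drainage).
U > 60%: T_v = 1.781 − 0.933·log₁₀(100 − 87) = 0.74169.
t = T_v·H_d²/c_v = 0.74169×2.1²/3.7 = 0.884 years.

t ≈ 0.884 years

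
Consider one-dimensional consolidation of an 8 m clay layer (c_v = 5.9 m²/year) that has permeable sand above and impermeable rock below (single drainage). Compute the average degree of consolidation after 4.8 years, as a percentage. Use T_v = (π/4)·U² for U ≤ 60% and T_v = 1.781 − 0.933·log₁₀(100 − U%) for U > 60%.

Drainage path length: H_d = H = 8 m (single drainage).
T_v = c_v·t/H_d² = 5.9×4.8/8² = 0.4425.
T_v = 0.4425 corresponds to the U > 60% branch:
U = 1 − 10^((1.781 − T_v)/0.933)/100 = 0.728

U ≈ 72.8 %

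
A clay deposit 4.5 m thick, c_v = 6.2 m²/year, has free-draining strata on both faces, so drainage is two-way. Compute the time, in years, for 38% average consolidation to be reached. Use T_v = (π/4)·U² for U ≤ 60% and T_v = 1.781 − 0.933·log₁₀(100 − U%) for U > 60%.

Drainage path length: H_d = H/2 = 2.25 m (double drainage).
U ≤ 60%: T_v = (π/4)·U² = (π/4)×0.38² = 0.11341.
t = T_v·H_d²/c_v = 0.11341×2.25²/6.2 = 0.0926 years.

t ≈ 0.0926 years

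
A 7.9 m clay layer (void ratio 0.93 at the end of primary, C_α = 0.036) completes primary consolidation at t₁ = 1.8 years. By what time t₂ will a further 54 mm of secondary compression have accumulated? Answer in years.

t₂ ≈ 4.19 years

S_s = C_α·H/(1+e_p)·log₁₀(t₂/t₁) ⇒ log₁₀(t₂/t₁) = S_s·(1+e_p)/(C_α·H).
log₁₀(t₂/t₁) = 0.054 × (1+0.93) / (0.036×7.9) = 0.3665
t₂ = t₁ × 10^0.3665 = 1.8 × 2.325 = 4.185 years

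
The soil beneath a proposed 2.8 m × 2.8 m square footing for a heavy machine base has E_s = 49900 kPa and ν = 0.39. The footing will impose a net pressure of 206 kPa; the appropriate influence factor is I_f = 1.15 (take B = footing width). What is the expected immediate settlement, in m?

Immediate (elastic) settlement: S_e = q·B·(1−ν²)/E_s · I_f.
S_e = 206 × 2.8 × (1 − 0.39²) / 49900 × 1.15
    = 206 × 2.8 × 0.8479 / 49900 × 1.15
    = 0.01127 m

S_e ≈ 0.0113 m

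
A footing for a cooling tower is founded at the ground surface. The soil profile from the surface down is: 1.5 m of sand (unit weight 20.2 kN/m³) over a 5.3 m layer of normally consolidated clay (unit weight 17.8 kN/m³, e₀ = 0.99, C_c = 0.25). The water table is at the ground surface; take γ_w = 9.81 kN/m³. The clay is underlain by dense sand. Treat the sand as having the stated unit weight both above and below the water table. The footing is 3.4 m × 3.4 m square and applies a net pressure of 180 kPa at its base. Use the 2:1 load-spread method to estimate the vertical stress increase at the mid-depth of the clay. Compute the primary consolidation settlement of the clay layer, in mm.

Mid-depth of clay below the ground surface: z = 1.5 + 5.3/2 = 4.15 m.
Total vertical stress at mid-clay: σ_v = 20.2×1.5 + 17.8×2.65 = 77.47 kPa.
Pore pressure: u = 9.81×(4.15 − 0) = 40.712 kPa.
Initial effective stress: σ'_0 = σ_v − u = 77.47 − 40.712 = 36.758 kPa.
Stress increase at mid-clay by the 2:1 spreading method:
Δσ = qBL/((B+z)(L+z)) = 180×3.4×3.4/((3.4+4.15)(3.4+4.15)) = 36.504 kPa
Final effective stress: σ'_f = σ'_0 + Δσ = 36.758 + 36.504 = 73.262 kPa.
Normally consolidated clay, so the full stress increment lies on the virgin compression line:
S_c = C_c·H/(1+e₀)·log₁₀(σ'_f/σ'_0) = 0.25×5.3/(1+0.99)×log₁₀(73.262/36.758)
    = 0.66583 × 0.29953 = 0.1994 m

S_c ≈ 199 mm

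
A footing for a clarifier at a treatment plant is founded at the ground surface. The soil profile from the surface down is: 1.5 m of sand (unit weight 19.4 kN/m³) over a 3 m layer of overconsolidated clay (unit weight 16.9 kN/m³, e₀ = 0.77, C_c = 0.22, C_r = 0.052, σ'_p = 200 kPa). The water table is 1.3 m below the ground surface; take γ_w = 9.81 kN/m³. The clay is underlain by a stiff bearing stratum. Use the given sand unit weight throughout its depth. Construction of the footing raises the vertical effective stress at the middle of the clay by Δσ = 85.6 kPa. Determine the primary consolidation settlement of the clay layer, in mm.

Mid-depth of clay below the ground surface: z = 1.5 + 3/2 = 3 m.
Total vertical stress at mid-clay: σ_v = 19.4×1.5 + 16.9×1.5 = 54.45 kPa.
Pore pressure: u = 9.81×(3 − 1.3) = 16.677 kPa.
Initial effective stress: σ'_0 = σ_v − u = 54.45 − 16.677 = 37.773 kPa.
Final effective stress: σ'_f = 37.773 + 85.6 = 123.37 kPa.
σ'_f = 123.37 ≤ σ'_p = 200 kPa, so the clay remains overconsolidated and only the recompression index applies:
S_c = C_r·H/(1+e₀)·log₁₀(σ'_f/σ'_0) = 0.052×3/1.77×log₁₀(123.37/37.773)
    = 0.088135 × 0.51403 = 0.0453 m

S_c ≈ 45.3 mm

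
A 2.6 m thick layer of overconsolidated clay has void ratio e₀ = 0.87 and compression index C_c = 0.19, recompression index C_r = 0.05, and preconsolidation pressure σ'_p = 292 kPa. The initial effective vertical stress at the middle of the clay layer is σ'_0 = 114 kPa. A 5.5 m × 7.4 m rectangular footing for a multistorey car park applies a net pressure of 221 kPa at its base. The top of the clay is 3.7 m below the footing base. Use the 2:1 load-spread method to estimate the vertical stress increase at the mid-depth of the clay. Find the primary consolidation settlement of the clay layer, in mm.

Mid-depth of clay below the footing base: z = 3.7 + 2.6/2 = 5 m.
Stress increase at mid-clay by the 2:1 spreading method:
Δσ = qBL/((B+z)(L+z)) = 221×5.5×7.4/((5.5+5)(7.4+5)) = 69.084 kPa
Final effective stress: σ'_f = 114 + 69.084 = 183.08 kPa.
σ'_f = 183.08 ≤ σ'_p = 292 kPa, so the clay remains overconsolidated and only the recompression index applies:
S_c = C_r·H/(1+e₀)·log₁₀(σ'_f/σ'_0) = 0.05×2.6/1.87×log₁₀(183.08/114)
    = 0.06952 × 0.20574 = 0.0143 m

S_c ≈ 14.3 mm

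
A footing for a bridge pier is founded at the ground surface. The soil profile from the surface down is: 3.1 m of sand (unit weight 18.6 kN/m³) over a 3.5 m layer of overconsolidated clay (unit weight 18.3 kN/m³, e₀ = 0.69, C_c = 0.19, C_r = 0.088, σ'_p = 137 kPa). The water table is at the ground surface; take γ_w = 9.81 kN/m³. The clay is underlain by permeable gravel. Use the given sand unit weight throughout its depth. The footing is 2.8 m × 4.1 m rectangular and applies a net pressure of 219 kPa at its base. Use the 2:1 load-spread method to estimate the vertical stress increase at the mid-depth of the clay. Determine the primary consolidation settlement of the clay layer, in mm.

Mid-depth of clay below the ground surface: z = 3.1 + 3.5/2 = 4.85 m.
Total vertical stress at mid-clay: σ_v = 18.6×3.1 + 18.3×1.75 = 89.685 kPa.
Pore pressure: u = 9.81×(4.85 − 0) = 47.578 kPa.
Initial effective stress: σ'_0 = σ_v − u = 89.685 − 47.578 = 42.107 kPa.
Stress increase at mid-clay by the 2:1 spreading method:
Δσ = qBL/((B+z)(L+z)) = 219×2.8×4.1/((2.8+4.85)(4.1+4.85)) = 36.72 kPa
Final effective stress: σ'_f = 42.107 + 36.72 = 78.827 kPa.
σ'_f = 78.827 ≤ σ'_p = 137 kPa, so the clay remains overconsolidated and only the recompression index applies:
S_c = C_r·H/(1+e₀)·log₁₀(σ'_f/σ'_0) = 0.088×3.5/1.69×log₁₀(78.827/42.107)
    = 0.18225 × 0.27232 = 0.04963 m

S_c ≈ 49.6 mm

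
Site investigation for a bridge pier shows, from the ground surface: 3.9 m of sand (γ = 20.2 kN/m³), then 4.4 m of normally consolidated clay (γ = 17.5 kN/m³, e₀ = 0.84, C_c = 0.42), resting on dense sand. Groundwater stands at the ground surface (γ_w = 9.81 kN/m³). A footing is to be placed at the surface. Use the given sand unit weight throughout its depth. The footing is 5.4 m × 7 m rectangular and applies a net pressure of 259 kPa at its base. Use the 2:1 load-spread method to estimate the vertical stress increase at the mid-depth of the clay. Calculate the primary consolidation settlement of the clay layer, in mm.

Mid-depth of clay below the ground surface: z = 3.9 + 4.4/2 = 6.1 m.
Total vertical stress at mid-clay: σ_v = 20.2×3.9 + 17.5×2.2 = 117.28 kPa.
Pore pressure: u = 9.81×(6.1 − 0) = 59.841 kPa.
Initial effective stress: σ'_0 = σ_v − u = 117.28 − 59.841 = 57.439 kPa.
Stress increase at mid-clay by the 2:1 spreading method:
Δσ = qBL/((B+z)(L+z)) = 259×5.4×7/((5.4+6.1)(7+6.1)) = 64.986 kPa
Final effective stress: σ'_f = σ'_0 + Δσ = 57.439 + 64.986 = 122.43 kPa.
Normally consolidated clay, so the full stress increment lies on the virgin compression line:
S_c = C_c·H/(1+e₀)·log₁₀(σ'_f/σ'_0) = 0.42×4.4/(1+0.84)×log₁₀(122.43/57.439)
    = 1.0043 × 0.32868 = 0.3301 m

S_c ≈ 330 mm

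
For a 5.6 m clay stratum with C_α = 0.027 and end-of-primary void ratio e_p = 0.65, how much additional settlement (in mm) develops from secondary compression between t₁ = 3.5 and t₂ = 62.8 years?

S_s ≈ 115 mm

Secondary compression: S_s = C_α·H/(1+e_p)·log₁₀(t₂/t₁)
S_s = 0.027×5.6/(1+0.65)×log₁₀(62.8/3.5)
    = 0.09164 × 1.254 = 0.1149 m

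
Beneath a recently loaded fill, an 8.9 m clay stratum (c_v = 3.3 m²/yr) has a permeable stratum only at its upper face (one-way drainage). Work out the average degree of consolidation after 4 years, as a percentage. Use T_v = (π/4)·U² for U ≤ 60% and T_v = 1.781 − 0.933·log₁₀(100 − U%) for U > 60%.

Drainage path length: H_d = H = 8.9 m (single drainage).
T_v = c_v·t/H_d² = 3.3×4/8.9² = 0.16665.
T_v = 0.16665 corresponds to the U ≤ 60% branch:
U = √(4T_v/π) = 0.4606

U ≈ 46.1 %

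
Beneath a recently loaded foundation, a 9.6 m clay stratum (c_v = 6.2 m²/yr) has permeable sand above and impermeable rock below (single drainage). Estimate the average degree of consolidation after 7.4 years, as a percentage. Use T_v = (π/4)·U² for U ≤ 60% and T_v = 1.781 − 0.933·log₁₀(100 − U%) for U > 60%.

Drainage path length: H_d = H = 9.6 m (single drainage).
T_v = c_v·t/H_d² = 6.2×7.4/9.6² = 0.49783.
T_v = 0.49783 corresponds to the U > 60% branch:
U = 1 − 10^((1.781 − T_v)/0.933)/100 = 0.7627

U ≈ 76.3 %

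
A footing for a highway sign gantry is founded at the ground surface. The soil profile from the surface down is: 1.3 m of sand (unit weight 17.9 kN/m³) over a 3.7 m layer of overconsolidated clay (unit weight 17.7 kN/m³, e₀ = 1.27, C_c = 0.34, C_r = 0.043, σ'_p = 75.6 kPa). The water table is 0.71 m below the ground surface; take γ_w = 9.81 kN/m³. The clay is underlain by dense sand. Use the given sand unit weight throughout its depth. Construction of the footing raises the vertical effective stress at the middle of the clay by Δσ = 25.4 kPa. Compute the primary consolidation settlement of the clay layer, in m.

Mid-depth of clay below the ground surface: z = 1.3 + 3.7/2 = 3.15 m.
Total vertical stress at mid-clay: σ_v = 17.9×1.3 + 17.7×1.85 = 56.015 kPa.
Pore pressure: u = 9.81×(3.15 − 0.71) = 23.936 kPa.
Initial effective stress: σ'_0 = σ_v − u = 56.015 − 23.936 = 32.079 kPa.
Final effective stress: σ'_f = 32.079 + 25.4 = 57.479 kPa.
σ'_f = 57.479 ≤ σ'_p = 75.6 kPa, so the clay remains overconsolidated and only the recompression index applies:
S_c = C_r·H/(1+e₀)·log₁₀(σ'_f/σ'_0) = 0.043×3.7/2.27×log₁₀(57.479/32.079)
    = 0.07009 × 0.25329 = 0.01775 m

S_c ≈ 0.0178 m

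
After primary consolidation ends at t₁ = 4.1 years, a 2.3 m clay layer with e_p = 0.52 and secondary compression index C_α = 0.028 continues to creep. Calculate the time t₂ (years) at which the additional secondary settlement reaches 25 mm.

S_s = C_α·H/(1+e_p)·log₁₀(t₂/t₁) ⇒ log₁₀(t₂/t₁) = S_s·(1+e_p)/(C_α·H).
log₁₀(t₂/t₁) = 0.025 × (1+0.52) / (0.028×2.3) = 0.5901
t₂ = t₁ × 10^0.5901 = 4.1 × 3.891 = 15.95 years

t₂ ≈ 16 years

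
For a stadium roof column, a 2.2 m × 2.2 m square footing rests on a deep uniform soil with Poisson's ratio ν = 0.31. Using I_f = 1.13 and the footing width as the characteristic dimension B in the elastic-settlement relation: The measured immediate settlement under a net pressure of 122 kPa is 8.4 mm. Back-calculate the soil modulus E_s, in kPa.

S_e = q·B·(1−ν²)/E_s · I_f  ⇒  E_s = q·B·(1−ν²)·I_f / S_e.
E_s = 122 × 2.2 × 0.9039 × 1.13 / 0.0084 = 32640 kPa

E_s ≈ 32600 kPa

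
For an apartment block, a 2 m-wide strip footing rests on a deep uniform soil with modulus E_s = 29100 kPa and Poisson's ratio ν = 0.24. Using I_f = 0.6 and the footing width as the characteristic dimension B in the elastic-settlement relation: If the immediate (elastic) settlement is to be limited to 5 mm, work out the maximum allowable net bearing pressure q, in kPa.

q ≈ 129 kPa

S_e = q·B·(1−ν²)/E_s · I_f  ⇒  q = S_e·E_s / (B·(1−ν²)·I_f).
q = 0.005 × 29100 / (2 × 0.9424 × 0.6) = 128.7 kPa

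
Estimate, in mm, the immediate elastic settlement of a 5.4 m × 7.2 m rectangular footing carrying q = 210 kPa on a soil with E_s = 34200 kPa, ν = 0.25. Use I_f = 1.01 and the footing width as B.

Immediate (elastic) settlement: S_e = q·B·(1−ν²)/E_s · I_f.
S_e = 210 × 5.4 × (1 − 0.25²) / 34200 × 1.01
    = 210 × 5.4 × 0.9375 / 34200 × 1.01
    = 0.0314 m = 31.4 mm

S_e ≈ 31.4 mm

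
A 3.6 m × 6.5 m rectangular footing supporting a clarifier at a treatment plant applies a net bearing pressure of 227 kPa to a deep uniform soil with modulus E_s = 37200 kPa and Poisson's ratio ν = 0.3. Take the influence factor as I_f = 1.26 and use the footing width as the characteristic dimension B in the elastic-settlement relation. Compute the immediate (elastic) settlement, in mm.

Immediate (elastic) settlement: S_e = q·B·(1−ν²)/E_s · I_f.
S_e = 227 × 3.6 × (1 − 0.3²) / 37200 × 1.26
    = 227 × 3.6 × 0.91 / 37200 × 1.26
    = 0.02519 m = 25.19 mm

S_e ≈ 25.2 mm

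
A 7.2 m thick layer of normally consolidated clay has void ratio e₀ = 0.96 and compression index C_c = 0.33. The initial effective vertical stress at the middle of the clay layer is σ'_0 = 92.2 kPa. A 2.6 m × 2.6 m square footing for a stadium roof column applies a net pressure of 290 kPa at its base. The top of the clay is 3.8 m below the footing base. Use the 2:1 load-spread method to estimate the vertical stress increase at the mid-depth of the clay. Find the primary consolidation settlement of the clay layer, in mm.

Mid-depth of clay below the footing base: z = 3.8 + 7.2/2 = 7.4 m.
Stress increase at mid-clay by the 2:1 spreading method:
Δσ = qBL/((B+z)(L+z)) = 290×2.6×2.6/((2.6+7.4)(2.6+7.4)) = 19.604 kPa
Final effective stress: σ'_f = σ'_0 + Δσ = 92.2 + 19.604 = 111.8 kPa.
Normally consolidated clay, so the full stress increment lies on the virgin compression line:
S_c = C_c·H/(1+e₀)·log₁₀(σ'_f/σ'_0) = 0.33×7.2/(1+0.96)×log₁₀(111.8/92.2)
    = 1.2122 × 0.083711 = 0.1015 m

S_c ≈ 101 mm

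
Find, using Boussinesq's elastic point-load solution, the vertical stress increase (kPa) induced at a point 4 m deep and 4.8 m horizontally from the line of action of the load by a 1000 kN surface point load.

Δσ_z ≈ 3.21 kPa

Boussinesq vertical stress below a point load on an elastic half-space:
Δσ_z = 3P/(2πz²) · [1 + (r/z)²]^(−5/2)
r/z = 4.8/4 = 1.2; [1+(r/z)²]^(−5/2) = 0.10753.
Δσ_z = 3×1000/(2π×4²) × 0.10753 = 29.842 × 0.10753 = 3.209 kPa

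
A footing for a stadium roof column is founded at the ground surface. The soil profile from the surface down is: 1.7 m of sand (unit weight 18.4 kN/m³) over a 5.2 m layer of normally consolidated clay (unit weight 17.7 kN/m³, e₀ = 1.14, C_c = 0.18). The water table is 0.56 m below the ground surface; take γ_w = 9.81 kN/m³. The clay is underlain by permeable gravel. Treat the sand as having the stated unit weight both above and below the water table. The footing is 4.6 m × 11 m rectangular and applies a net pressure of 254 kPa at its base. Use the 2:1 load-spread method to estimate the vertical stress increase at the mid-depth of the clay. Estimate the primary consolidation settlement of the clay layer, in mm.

Mid-depth of clay below the ground surface: z = 1.7 + 5.2/2 = 4.3 m.
Total vertical stress at mid-clay: σ_v = 18.4×1.7 + 17.7×2.6 = 77.3 kPa.
Pore pressure: u = 9.81×(4.3 − 0.56) = 36.689 kPa.
Initial effective stress: σ'_0 = σ_v − u = 77.3 − 36.689 = 40.611 kPa.
Stress increase at mid-clay by the 2:1 spreading method:
Δσ = qBL/((B+z)(L+z)) = 254×4.6×11/((4.6+4.3)(11+4.3)) = 94.385 kPa
Final effective stress: σ'_f = σ'_0 + Δσ = 40.611 + 94.385 = 135 kPa.
Normally consolidated clay, so the full stress increment lies on the virgin compression line:
S_c = C_c·H/(1+e₀)·log₁₀(σ'_f/σ'_0) = 0.18×5.2/(1+1.14)×log₁₀(135/40.611)
    = 0.43738 × 0.52169 = 0.2282 m

S_c ≈ 228 mm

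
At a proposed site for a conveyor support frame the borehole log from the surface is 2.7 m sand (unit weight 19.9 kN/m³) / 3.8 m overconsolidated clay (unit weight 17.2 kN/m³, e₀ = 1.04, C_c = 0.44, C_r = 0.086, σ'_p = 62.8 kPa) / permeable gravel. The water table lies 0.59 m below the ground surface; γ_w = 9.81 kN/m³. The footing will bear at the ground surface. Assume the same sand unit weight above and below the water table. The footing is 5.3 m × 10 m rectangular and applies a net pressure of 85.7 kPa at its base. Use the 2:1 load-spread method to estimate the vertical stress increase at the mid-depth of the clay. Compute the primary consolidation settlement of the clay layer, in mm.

Mid-depth of clay below the ground surface: z = 2.7 + 3.8/2 = 4.6 m.
Total vertical stress at mid-clay: σ_v = 19.9×2.7 + 17.2×1.9 = 86.41 kPa.
Pore pressure: u = 9.81×(4.6 − 0.59) = 39.338 kPa.
Initial effective stress: σ'_0 = σ_v − u = 86.41 − 39.338 = 47.072 kPa.
Stress increase at mid-clay by the 2:1 spreading method:
Δσ = qBL/((B+z)(L+z)) = 85.7×5.3×10/((5.3+4.6)(10+4.6)) = 31.425 kPa
Final effective stress: σ'_f = 47.072 + 31.425 = 78.497 kPa.
σ'_f = 78.497 > σ'_p = 62.8 kPa, so the stress path crosses the preconsolidation pressure — recompression up to σ'_p, then virgin compression beyond:
S_c = H/(1+e₀)·[C_r·log₁₀(σ'_p/σ'_0) + C_c·log₁₀(σ'_f/σ'_p)]
    = 3.8/2.04 × [0.086×log₁₀(62.8/47.072) + 0.44×log₁₀(78.497/62.8)]
    = 1.8627 × [0.010767 + 0.042633] = 0.09947 m

S_c ≈ 99.5 mm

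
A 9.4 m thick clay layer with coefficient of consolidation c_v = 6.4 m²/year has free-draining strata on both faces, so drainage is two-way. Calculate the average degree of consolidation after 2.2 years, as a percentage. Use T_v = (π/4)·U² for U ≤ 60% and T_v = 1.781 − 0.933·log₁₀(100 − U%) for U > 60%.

U ≈ 83.2 %

Drainage path length: H_d = H/2 = 4.7 m (double drainage).
T_v = c_v·t/H_d² = 6.4×2.2/4.7² = 0.63739.
T_v = 0.63739 corresponds to the U > 60% branch:
U = 1 − 10^((1.781 − T_v)/0.933)/100 = 0.8318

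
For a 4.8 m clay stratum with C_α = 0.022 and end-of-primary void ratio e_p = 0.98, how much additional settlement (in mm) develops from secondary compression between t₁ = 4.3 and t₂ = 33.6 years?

Secondary compression: S_s = C_α·H/(1+e_p)·log₁₀(t₂/t₁)
S_s = 0.022×4.8/(1+0.98)×log₁₀(33.6/4.3)
    = 0.05333 × 0.8929 = 0.04762 m

S_s ≈ 47.6 mm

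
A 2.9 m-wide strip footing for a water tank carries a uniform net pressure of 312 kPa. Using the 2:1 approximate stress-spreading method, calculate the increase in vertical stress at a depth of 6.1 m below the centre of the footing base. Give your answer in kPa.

By the 2:1 method the load spreads at 1 horizontal : 2 vertical, so at depth z the loaded area has grown by z in each plan dimension:
Δσ = qB/(B+z) = 312×2.9/(2.9+6.1) = 100.53 kPa

Δσ_z ≈ 101 kPa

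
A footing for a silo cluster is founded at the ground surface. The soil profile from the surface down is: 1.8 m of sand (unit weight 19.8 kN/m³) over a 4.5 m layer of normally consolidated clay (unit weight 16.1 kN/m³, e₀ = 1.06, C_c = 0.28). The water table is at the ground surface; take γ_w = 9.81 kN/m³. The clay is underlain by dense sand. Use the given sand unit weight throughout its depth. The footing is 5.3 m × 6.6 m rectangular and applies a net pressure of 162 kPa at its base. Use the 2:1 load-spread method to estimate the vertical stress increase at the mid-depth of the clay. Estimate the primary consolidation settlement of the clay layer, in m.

Mid-depth of clay below the ground surface: z = 1.8 + 4.5/2 = 4.05 m.
Total vertical stress at mid-clay: σ_v = 19.8×1.8 + 16.1×2.25 = 71.865 kPa.
Pore pressure: u = 9.81×(4.05 − 0) = 39.73 kPa.
Initial effective stress: σ'_0 = σ_v − u = 71.865 − 39.73 = 32.135 kPa.
Stress increase at mid-clay by the 2:1 spreading method:
Δσ = qBL/((B+z)(L+z)) = 162×5.3×6.6/((5.3+4.05)(6.6+4.05)) = 56.908 kPa
Final effective stress: σ'_f = σ'_0 + Δσ = 32.135 + 56.908 = 89.043 kPa.
Normally consolidated clay, so the full stress increment lies on the virgin compression line:
S_c = C_c·H/(1+e₀)·log₁₀(σ'_f/σ'_0) = 0.28×4.5/(1+1.06)×log₁₀(89.043/32.135)
    = 0.61165 × 0.44262 = 0.2707 m

S_c ≈ 0.271 m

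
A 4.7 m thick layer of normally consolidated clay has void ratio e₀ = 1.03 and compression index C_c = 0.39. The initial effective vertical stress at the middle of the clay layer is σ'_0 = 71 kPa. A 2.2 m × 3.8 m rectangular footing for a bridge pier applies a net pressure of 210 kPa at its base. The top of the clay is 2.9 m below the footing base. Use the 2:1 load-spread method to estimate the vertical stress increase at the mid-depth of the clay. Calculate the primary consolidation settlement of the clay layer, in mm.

S_c ≈ 123 mm

Mid-depth of clay below the footing base: z = 2.9 + 4.7/2 = 5.25 m.
Stress increase at mid-clay by the 2:1 spreading method:
Δσ = qBL/((B+z)(L+z)) = 210×2.2×3.8/((2.2+5.25)(3.8+5.25)) = 26.039 kPa
Final effective stress: σ'_f = σ'_0 + Δσ = 71 + 26.039 = 97.039 kPa.
Normally consolidated clay, so the full stress increment lies on the virgin compression line:
S_c = C_c·H/(1+e₀)·log₁₀(σ'_f/σ'_0) = 0.39×4.7/(1+1.03)×log₁₀(97.039/71)
    = 0.90296 × 0.13569 = 0.1225 m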